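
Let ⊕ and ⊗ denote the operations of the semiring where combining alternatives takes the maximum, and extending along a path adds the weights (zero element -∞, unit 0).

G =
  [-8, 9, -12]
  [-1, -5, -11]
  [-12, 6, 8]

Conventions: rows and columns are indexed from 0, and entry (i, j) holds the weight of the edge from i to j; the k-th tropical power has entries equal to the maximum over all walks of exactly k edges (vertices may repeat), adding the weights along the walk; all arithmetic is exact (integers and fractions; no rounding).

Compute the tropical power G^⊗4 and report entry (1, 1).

G^⊗2:
  [8, 4, -2]
  [-6, 8, -3]
  [5, 14, 16]
G^⊗3:
  [3, 17, 6]
  [7, 3, 5]
  [13, 22, 24]
G^⊗4:
  [16, 12, 14]
  [2, 16, 13]
  [21, 30, 32]
Key observation: the optimum is the walk 1->0->1->0->1, with weight (-1) + 9 + (-1) + 9 = 16.
Optimal value attained by: walk 1->0->1->0->1.
Answer: (G^⊗4)[1][1] = 16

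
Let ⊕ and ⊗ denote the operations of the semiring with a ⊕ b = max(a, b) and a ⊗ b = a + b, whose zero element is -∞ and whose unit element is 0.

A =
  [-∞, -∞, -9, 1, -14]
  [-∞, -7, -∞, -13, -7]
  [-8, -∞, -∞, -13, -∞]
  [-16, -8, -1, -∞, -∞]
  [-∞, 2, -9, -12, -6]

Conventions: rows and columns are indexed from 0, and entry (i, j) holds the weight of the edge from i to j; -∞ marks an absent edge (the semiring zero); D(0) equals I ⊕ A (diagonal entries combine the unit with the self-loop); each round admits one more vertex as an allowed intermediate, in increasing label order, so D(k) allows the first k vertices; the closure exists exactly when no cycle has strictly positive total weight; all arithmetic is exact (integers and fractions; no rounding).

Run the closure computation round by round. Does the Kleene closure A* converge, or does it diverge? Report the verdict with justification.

D(0):
  [0, -∞, -9, 1, -14]
  [-∞, 0, -∞, -13, -7]
  [-8, -∞, 0, -13, -∞]
  [-16, -8, -1, 0, -∞]
  [-∞, 2, -9, -12, 0]
D(1):
  [0, -∞, -9, 1, -14]
  [-∞, 0, -∞, -13, -7]
  [-8, -∞, 0, -7, -22]
  [-16, -8, -1, 0, -30]
  [-∞, 2, -9, -12, 0]
D(2):
  [0, -∞, -9, 1, -14]
  [-∞, 0, -∞, -13, -7]
  [-8, -∞, 0, -7, -22]
  [-16, -8, -1, 0, -15]
  [-∞, 2, -9, -11, 0]
D(3):
  [0, -∞, -9, 1, -14]
  [-∞, 0, -∞, -13, -7]
  [-8, -∞, 0, -7, -22]
  [-9, -8, -1, 0, -15]
  [-17, 2, -9, -11, 0]
D(4):
  [0, -7, 0, 1, -14]
  [-22, 0, -14, -13, -7]
  [-8, -15, 0, -7, -22]
  [-9, -8, -1, 0, -15]
  [-17, 2, -9, -11, 0]
D(5):
  [0, -7, 0, 1, -14]
  [-22, 0, -14, -13, -7]
  [-8, -15, 0, -7, -22]
  [-9, -8, -1, 0, -15]
  [-17, 2, -9, -11, 0]
Key observation: every diagonal entry stays at the unit through all rounds, so no improving cycle exists.
Answer: CONVERGES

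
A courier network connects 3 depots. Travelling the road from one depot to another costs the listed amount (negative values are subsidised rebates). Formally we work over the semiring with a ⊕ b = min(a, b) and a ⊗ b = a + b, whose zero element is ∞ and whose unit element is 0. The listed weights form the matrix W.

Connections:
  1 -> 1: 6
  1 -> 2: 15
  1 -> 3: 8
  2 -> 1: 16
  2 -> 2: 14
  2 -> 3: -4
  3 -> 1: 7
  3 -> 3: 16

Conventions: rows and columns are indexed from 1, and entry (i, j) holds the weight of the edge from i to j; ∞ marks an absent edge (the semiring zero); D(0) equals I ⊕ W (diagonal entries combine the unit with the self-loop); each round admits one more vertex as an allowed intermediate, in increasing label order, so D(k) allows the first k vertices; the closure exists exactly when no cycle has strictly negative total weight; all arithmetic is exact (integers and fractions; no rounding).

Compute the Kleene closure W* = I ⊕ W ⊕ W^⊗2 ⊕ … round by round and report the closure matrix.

D(0):
  [0, 15, 8]
  [16, 0, -4]
  [7, ∞, 0]
D(1):
  [0, 15, 8]
  [16, 0, -4]
  [7, 22, 0]
D(2):
  [0, 15, 8]
  [16, 0, -4]
  [7, 22, 0]
D(3):
  [0, 15, 8]
  [3, 0, -4]
  [7, 22, 0]
Answer: W* = [[0, 15, 8], [3, 0, -4], [7, 22, 0]]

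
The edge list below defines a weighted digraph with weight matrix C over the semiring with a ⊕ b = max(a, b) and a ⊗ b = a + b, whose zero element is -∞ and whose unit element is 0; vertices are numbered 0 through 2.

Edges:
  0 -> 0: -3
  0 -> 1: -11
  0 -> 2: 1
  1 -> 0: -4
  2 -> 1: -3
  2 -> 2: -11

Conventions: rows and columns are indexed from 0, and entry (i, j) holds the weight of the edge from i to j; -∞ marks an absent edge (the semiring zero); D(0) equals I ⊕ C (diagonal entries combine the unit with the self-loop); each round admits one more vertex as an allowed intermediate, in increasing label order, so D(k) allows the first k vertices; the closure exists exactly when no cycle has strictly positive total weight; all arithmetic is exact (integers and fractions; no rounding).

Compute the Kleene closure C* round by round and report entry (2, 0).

D(0):
  [0, -11, 1]
  [-4, 0, -∞]
  [-∞, -3, 0]
D(1):
  [0, -11, 1]
  [-4, 0, -3]
  [-∞, -3, 0]
D(2):
  [0, -11, 1]
  [-4, 0, -3]
  [-7, -3, 0]
D(3):
  [0, -2, 1]
  [-4, 0, -3]
  [-7, -3, 0]
Answer: C*[2][0] = -7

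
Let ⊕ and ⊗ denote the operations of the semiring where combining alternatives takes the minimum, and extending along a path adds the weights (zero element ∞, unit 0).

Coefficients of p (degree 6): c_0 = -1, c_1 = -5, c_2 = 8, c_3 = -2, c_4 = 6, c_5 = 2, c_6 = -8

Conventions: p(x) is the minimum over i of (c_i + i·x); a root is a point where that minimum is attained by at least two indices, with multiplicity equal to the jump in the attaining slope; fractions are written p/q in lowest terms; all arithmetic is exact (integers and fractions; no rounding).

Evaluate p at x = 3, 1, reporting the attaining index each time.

p(3) = min(-1+0·3=-1, -5+1·3=-2, 8+2·3=14, -2+3·3=7, 6+4·3=18, 2+5·3=17, -8+6·3=10) = -2 (attained by i=1)
p(1) = min(-1+0·1=-1, -5+1·1=-4, 8+2·1=10, -2+3·1=1, 6+4·1=10, 2+5·1=7, -8+6·1=-2) = -4 (attained by i=1)
Answer: p(3) = -2; p(1) = -4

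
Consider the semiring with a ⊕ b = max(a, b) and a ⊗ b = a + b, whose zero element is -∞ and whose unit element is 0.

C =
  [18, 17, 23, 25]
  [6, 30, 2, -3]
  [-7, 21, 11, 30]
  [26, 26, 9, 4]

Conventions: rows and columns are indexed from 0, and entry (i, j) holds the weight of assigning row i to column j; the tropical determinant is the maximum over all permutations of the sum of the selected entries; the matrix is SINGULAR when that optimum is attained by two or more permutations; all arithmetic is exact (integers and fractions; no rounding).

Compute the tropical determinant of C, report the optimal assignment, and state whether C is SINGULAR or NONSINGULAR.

σ = (0, 1, 2, 3): 18 + 30 + 11 + 4 = 63
σ = (0, 1, 3, 2): 18 + 30 + 30 + 9 = 87
σ = (0, 2, 1, 3): 18 + 2 + 21 + 4 = 45
σ = (0, 2, 3, 1): 18 + 2 + 30 + 26 = 76
σ = (0, 3, 1, 2): 18 + (-3) + 21 + 9 = 45
σ = (0, 3, 2, 1): 18 + (-3) + 11 + 26 = 52
σ = (1, 0, 2, 3): 17 + 6 + 11 + 4 = 38
σ = (1, 0, 3, 2): 17 + 6 + 30 + 9 = 62
σ = (1, 2, 0, 3): 17 + 2 + (-7) + 4 = 16
σ = (1, 2, 3, 0): 17 + 2 + 30 + 26 = 75
σ = (1, 3, 0, 2): 17 + (-3) + (-7) + 9 = 16
σ = (1, 3, 2, 0): 17 + (-3) + 11 + 26 = 51
σ = (2, 0, 1, 3): 23 + 6 + 21 + 4 = 54
σ = (2, 0, 3, 1): 23 + 6 + 30 + 26 = 85
σ = (2, 1, 0, 3): 23 + 30 + (-7) + 4 = 50
σ = (2, 1, 3, 0): 23 + 30 + 30 + 26 = 109
σ = (2, 3, 0, 1): 23 + (-3) + (-7) + 26 = 39
σ = (2, 3, 1, 0): 23 + (-3) + 21 + 26 = 67
σ = (3, 0, 1, 2): 25 + 6 + 21 + 9 = 61
σ = (3, 0, 2, 1): 25 + 6 + 11 + 26 = 68
σ = (3, 1, 0, 2): 25 + 30 + (-7) + 9 = 57
σ = (3, 1, 2, 0): 25 + 30 + 11 + 26 = 92
σ = (3, 2, 0, 1): 25 + 2 + (-7) + 26 = 46
σ = (3, 2, 1, 0): 25 + 2 + 21 + 26 = 74
Optimal value attained by: σ = (2, 1, 3, 0).
Answer: det⊕(C) = 109; verdict: NONSINGULAR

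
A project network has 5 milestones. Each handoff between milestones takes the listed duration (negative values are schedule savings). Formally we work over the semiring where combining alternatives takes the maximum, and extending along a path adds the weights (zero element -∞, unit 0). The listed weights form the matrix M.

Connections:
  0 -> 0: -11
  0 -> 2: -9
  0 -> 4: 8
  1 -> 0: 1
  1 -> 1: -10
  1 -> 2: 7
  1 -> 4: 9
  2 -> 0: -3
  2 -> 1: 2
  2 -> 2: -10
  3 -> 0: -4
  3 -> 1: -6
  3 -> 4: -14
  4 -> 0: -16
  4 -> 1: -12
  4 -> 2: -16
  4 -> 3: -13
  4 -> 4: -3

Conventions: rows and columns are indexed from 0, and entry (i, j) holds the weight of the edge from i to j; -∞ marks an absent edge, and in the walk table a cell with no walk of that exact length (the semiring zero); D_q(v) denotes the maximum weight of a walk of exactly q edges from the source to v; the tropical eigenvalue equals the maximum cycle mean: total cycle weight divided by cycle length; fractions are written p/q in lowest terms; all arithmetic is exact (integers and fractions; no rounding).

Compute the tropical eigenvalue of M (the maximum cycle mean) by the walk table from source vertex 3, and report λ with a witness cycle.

q=0: [-∞, -∞, -∞, 0, -∞]
q=1: [-4, -6, -∞, -∞, -14]
q=2: [-5, -16, 1, -27, 4]
q=3: [-2, 3, -9, -9, 3]
q=4: [4, -7, 10, -10, 12]
q=5: [7, 12, 0, -1, 12]
Optimal cycle mean attained by: cycle 1->2->1, total 7 + 2, length 2.
Answer: λ = 9/2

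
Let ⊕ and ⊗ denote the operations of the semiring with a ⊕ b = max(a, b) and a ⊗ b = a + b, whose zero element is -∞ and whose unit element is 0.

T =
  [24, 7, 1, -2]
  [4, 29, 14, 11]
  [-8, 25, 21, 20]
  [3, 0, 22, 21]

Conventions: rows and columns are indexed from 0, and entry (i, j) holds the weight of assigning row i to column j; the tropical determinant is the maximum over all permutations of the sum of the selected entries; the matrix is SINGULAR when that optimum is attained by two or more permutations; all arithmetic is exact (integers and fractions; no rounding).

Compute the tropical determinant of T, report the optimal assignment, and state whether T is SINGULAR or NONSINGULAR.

σ = (0, 1, 2, 3): 24 + 29 + 21 + 21 = 95
σ = (0, 1, 3, 2): 24 + 29 + 20 + 22 = 95
σ = (0, 2, 1, 3): 24 + 14 + 25 + 21 = 84
σ = (0, 2, 3, 1): 24 + 14 + 20 + 0 = 58
σ = (0, 3, 1, 2): 24 + 11 + 25 + 22 = 82
σ = (0, 3, 2, 1): 24 + 11 + 21 + 0 = 56
σ = (1, 0, 2, 3): 7 + 4 + 21 + 21 = 53
σ = (1, 0, 3, 2): 7 + 4 + 20 + 22 = 53
σ = (1, 2, 0, 3): 7 + 14 + (-8) + 21 = 34
σ = (1, 2, 3, 0): 7 + 14 + 20 + 3 = 44
σ = (1, 3, 0, 2): 7 + 11 + (-8) + 22 = 32
σ = (1, 3, 2, 0): 7 + 11 + 21 + 3 = 42
σ = (2, 0, 1, 3): 1 + 4 + 25 + 21 = 51
σ = (2, 0, 3, 1): 1 + 4 + 20 + 0 = 25
σ = (2, 1, 0, 3): 1 + 29 + (-8) + 21 = 43
σ = (2, 1, 3, 0): 1 + 29 + 20 + 3 = 53
σ = (2, 3, 0, 1): 1 + 11 + (-8) + 0 = 4
σ = (2, 3, 1, 0): 1 + 11 + 25 + 3 = 40
σ = (3, 0, 1, 2): (-2) + 4 + 25 + 22 = 49
σ = (3, 0, 2, 1): (-2) + 4 + 21 + 0 = 23
σ = (3, 1, 0, 2): (-2) + 29 + (-8) + 22 = 41
σ = (3, 1, 2, 0): (-2) + 29 + 21 + 3 = 51
σ = (3, 2, 0, 1): (-2) + 14 + (-8) + 0 = 4
σ = (3, 2, 1, 0): (-2) + 14 + 25 + 3 = 40
Optimal value attained by: σ = (0, 1, 2, 3).
Answer: det⊕(T) = 95; verdict: SINGULAR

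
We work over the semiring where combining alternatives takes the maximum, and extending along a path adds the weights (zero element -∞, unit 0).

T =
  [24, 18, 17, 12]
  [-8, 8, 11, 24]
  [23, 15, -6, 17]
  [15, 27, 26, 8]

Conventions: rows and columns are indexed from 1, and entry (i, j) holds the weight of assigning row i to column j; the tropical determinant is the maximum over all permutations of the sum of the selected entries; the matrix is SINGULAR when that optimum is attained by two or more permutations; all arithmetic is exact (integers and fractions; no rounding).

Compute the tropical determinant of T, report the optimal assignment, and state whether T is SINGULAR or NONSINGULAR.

σ = (1, 2, 3, 4): 24 + 8 + (-6) + 8 = 34
σ = (1, 2, 4, 3): 24 + 8 + 17 + 26 = 75
σ = (1, 3, 2, 4): 24 + 11 + 15 + 8 = 58
σ = (1, 3, 4, 2): 24 + 11 + 17 + 27 = 79
σ = (1, 4, 2, 3): 24 + 24 + 15 + 26 = 89
σ = (1, 4, 3, 2): 24 + 24 + (-6) + 27 = 69
σ = (2, 1, 3, 4): 18 + (-8) + (-6) + 8 = 12
σ = (2, 1, 4, 3): 18 + (-8) + 17 + 26 = 53
σ = (2, 3, 1, 4): 18 + 11 + 23 + 8 = 60
σ = (2, 3, 4, 1): 18 + 11 + 17 + 15 = 61
σ = (2, 4, 1, 3): 18 + 24 + 23 + 26 = 91
σ = (2, 4, 3, 1): 18 + 24 + (-6) + 15 = 51
σ = (3, 1, 2, 4): 17 + (-8) + 15 + 8 = 32
σ = (3, 1, 4, 2): 17 + (-8) + 17 + 27 = 53
σ = (3, 2, 1, 4): 17 + 8 + 23 + 8 = 56
σ = (3, 2, 4, 1): 17 + 8 + 17 + 15 = 57
σ = (3, 4, 1, 2): 17 + 24 + 23 + 27 = 91
σ = (3, 4, 2, 1): 17 + 24 + 15 + 15 = 71
σ = (4, 1, 2, 3): 12 + (-8) + 15 + 26 = 45
σ = (4, 1, 3, 2): 12 + (-8) + (-6) + 27 = 25
σ = (4, 2, 1, 3): 12 + 8 + 23 + 26 = 69
σ = (4, 2, 3, 1): 12 + 8 + (-6) + 15 = 29
σ = (4, 3, 1, 2): 12 + 11 + 23 + 27 = 73
σ = (4, 3, 2, 1): 12 + 11 + 15 + 15 = 53
Optimal value attained by: σ = (2, 4, 1, 3).
Answer: det⊕(T) = 91; verdict: SINGULAR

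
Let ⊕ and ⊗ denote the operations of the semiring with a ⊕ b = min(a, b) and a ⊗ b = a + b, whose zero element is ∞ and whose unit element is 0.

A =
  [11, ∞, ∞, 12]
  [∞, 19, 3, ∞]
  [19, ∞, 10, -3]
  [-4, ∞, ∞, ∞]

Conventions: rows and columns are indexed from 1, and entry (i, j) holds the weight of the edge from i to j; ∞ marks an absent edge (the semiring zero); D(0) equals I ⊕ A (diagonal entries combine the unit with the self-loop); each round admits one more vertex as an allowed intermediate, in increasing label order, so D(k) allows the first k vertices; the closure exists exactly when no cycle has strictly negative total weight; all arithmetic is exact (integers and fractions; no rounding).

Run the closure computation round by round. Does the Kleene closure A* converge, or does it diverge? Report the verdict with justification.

D(0):
  [0, ∞, ∞, 12]
  [∞, 0, 3, ∞]
  [19, ∞, 0, -3]
  [-4, ∞, ∞, 0]
D(1):
  [0, ∞, ∞, 12]
  [∞, 0, 3, ∞]
  [19, ∞, 0, -3]
  [-4, ∞, ∞, 0]
D(2):
  [0, ∞, ∞, 12]
  [∞, 0, 3, ∞]
  [19, ∞, 0, -3]
  [-4, ∞, ∞, 0]
D(3):
  [0, ∞, ∞, 12]
  [22, 0, 3, 0]
  [19, ∞, 0, -3]
  [-4, ∞, ∞, 0]
D(4):
  [0, ∞, ∞, 12]
  [-4, 0, 3, 0]
  [-7, ∞, 0, -3]
  [-4, ∞, ∞, 0]
Key observation: every diagonal entry stays at the unit through all rounds, so no improving cycle exists.
Answer: CONVERGES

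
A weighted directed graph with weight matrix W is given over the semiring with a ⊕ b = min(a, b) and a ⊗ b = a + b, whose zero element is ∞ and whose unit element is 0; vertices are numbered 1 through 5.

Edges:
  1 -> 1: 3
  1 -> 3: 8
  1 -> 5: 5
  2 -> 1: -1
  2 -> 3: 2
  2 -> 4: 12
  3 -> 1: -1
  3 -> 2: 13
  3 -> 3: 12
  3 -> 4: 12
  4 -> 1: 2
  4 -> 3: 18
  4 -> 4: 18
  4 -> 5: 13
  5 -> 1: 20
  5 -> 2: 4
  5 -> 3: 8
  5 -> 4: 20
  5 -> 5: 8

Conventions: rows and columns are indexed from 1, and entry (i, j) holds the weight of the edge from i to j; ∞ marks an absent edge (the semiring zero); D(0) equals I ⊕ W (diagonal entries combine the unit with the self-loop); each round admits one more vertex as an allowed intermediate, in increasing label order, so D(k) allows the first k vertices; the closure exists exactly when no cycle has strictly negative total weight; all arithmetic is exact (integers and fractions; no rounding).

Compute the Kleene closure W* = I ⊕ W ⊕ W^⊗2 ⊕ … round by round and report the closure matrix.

D(0):
  [0, ∞, 8, ∞, 5]
  [-1, 0, 2, 12, ∞]
  [-1, 13, 0, 12, ∞]
  [2, ∞, 18, 0, 13]
  [20, 4, 8, 20, 0]
D(1):
  [0, ∞, 8, ∞, 5]
  [-1, 0, 2, 12, 4]
  [-1, 13, 0, 12, 4]
  [2, ∞, 10, 0, 7]
  [20, 4, 8, 20, 0]
D(2):
  [0, ∞, 8, ∞, 5]
  [-1, 0, 2, 12, 4]
  [-1, 13, 0, 12, 4]
  [2, ∞, 10, 0, 7]
  [3, 4, 6, 16, 0]
D(3):
  [0, 21, 8, 20, 5]
  [-1, 0, 2, 12, 4]
  [-1, 13, 0, 12, 4]
  [2, 23, 10, 0, 7]
  [3, 4, 6, 16, 0]
D(4):
  [0, 21, 8, 20, 5]
  [-1, 0, 2, 12, 4]
  [-1, 13, 0, 12, 4]
  [2, 23, 10, 0, 7]
  [3, 4, 6, 16, 0]
D(5):
  [0, 9, 8, 20, 5]
  [-1, 0, 2, 12, 4]
  [-1, 8, 0, 12, 4]
  [2, 11, 10, 0, 7]
  [3, 4, 6, 16, 0]
Answer: W* = [[0, 9, 8, 20, 5], [-1, 0, 2, 12, 4], [-1, 8, 0, 12, 4], [2, 11, 10, 0, 7], [3, 4, 6, 16, 0]]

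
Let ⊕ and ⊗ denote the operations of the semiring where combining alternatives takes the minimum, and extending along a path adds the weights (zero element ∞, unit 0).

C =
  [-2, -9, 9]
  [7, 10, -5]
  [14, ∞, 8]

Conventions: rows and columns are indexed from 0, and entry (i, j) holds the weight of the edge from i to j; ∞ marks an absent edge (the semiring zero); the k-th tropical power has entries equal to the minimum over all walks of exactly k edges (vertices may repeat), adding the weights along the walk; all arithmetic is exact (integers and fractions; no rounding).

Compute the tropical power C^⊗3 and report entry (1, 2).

C^⊗2:
  [-4, -11, -14]
  [5, -2, 3]
  [12, 5, 16]
C^⊗3:
  [-6, -13, -16]
  [3, -4, -7]
  [10, 3, 0]
Key observation: the optimum is the walk 1->0->1->2, with weight 7 + (-9) + (-5) = -7.
Optimal value attained by: walk 1->0->1->2.
Answer: (C^⊗3)[1][2] = -7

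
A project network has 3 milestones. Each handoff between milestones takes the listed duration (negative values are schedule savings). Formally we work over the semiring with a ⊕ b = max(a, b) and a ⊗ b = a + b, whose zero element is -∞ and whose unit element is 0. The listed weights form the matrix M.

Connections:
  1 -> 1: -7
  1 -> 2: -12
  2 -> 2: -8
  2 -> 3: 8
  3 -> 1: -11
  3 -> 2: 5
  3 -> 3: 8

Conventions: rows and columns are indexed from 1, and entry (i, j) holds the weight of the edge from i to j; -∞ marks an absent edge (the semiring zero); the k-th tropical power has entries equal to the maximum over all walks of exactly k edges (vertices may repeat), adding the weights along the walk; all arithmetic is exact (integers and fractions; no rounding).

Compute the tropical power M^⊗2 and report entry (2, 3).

M^⊗2:
  [-14, -19, -4]
  [-3, 13, 16]
  [-3, 13, 16]
Key observation: the optimum is the walk 2->3->3, with weight 8 + 8 = 16.
Optimal value attained by: walk 2->3->3.
Answer: (M^⊗2)[2][3] = 16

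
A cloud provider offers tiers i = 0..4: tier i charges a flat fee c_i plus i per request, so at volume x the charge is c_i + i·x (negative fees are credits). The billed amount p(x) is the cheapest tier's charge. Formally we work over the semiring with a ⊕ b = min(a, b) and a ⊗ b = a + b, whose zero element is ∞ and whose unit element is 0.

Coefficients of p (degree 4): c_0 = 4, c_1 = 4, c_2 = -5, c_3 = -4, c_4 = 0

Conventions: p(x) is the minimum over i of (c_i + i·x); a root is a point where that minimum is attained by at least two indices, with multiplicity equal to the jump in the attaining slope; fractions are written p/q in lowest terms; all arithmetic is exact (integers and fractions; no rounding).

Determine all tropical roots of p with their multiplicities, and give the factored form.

hull edge (i=0, c=4) to (i=2, c=-5): slope -9/2, span 2
hull edge (i=2, c=-5) to (i=3, c=-4): slope 1, span 1
hull edge (i=3, c=-4) to (i=4, c=0): slope 4, span 1
Factored form: p(x) = 0 ⊗ (x ⊕ (-4)) ⊗ (x ⊕ (-1)) ⊗ (x ⊕ 9/2) ⊗ (x ⊕ 9/2)
Answer: roots = -4 (mult 1), -1 (mult 1), 9/2 (mult 2)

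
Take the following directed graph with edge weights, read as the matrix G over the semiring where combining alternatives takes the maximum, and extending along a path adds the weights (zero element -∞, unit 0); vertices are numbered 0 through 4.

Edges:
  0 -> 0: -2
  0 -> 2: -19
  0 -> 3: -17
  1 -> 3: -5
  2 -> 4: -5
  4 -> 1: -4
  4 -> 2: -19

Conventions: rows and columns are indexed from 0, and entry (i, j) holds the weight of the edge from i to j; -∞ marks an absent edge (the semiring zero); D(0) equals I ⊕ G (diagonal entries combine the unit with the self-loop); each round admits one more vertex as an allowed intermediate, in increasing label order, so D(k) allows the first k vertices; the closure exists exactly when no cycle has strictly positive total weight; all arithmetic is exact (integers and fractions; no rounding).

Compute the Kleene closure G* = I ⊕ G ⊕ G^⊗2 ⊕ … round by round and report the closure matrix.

D(0):
  [0, -∞, -19, -17, -∞]
  [-∞, 0, -∞, -5, -∞]
  [-∞, -∞, 0, -∞, -5]
  [-∞, -∞, -∞, 0, -∞]
  [-∞, -4, -19, -∞, 0]
D(1):
  [0, -∞, -19, -17, -∞]
  [-∞, 0, -∞, -5, -∞]
  [-∞, -∞, 0, -∞, -5]
  [-∞, -∞, -∞, 0, -∞]
  [-∞, -4, -19, -∞, 0]
D(2):
  [0, -∞, -19, -17, -∞]
  [-∞, 0, -∞, -5, -∞]
  [-∞, -∞, 0, -∞, -5]
  [-∞, -∞, -∞, 0, -∞]
  [-∞, -4, -19, -9, 0]
D(3):
  [0, -∞, -19, -17, -24]
  [-∞, 0, -∞, -5, -∞]
  [-∞, -∞, 0, -∞, -5]
  [-∞, -∞, -∞, 0, -∞]
  [-∞, -4, -19, -9, 0]
D(4):
  [0, -∞, -19, -17, -24]
  [-∞, 0, -∞, -5, -∞]
  [-∞, -∞, 0, -∞, -5]
  [-∞, -∞, -∞, 0, -∞]
  [-∞, -4, -19, -9, 0]
D(5):
  [0, -28, -19, -17, -24]
  [-∞, 0, -∞, -5, -∞]
  [-∞, -9, 0, -14, -5]
  [-∞, -∞, -∞, 0, -∞]
  [-∞, -4, -19, -9, 0]
Answer: G* = [[0, -28, -19, -17, -24], [-∞, 0, -∞, -5, -∞], [-∞, -9, 0, -14, -5], [-∞, -∞, -∞, 0, -∞], [-∞, -4, -19, -9, 0]]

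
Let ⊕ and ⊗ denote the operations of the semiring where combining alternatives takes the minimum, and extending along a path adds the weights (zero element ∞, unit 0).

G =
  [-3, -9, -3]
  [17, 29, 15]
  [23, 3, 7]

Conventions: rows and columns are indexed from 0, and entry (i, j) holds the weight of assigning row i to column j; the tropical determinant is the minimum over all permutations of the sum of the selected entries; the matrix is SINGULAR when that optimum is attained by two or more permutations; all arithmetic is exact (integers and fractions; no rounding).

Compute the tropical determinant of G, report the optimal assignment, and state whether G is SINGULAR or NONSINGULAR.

σ = (0, 1, 2): (-3) + 29 + 7 = 33
σ = (0, 2, 1): (-3) + 15 + 3 = 15
σ = (1, 0, 2): (-9) + 17 + 7 = 15
σ = (1, 2, 0): (-9) + 15 + 23 = 29
σ = (2, 0, 1): (-3) + 17 + 3 = 17
σ = (2, 1, 0): (-3) + 29 + 23 = 49
Optimal value attained by: σ = (0, 2, 1).
Answer: det⊕(G) = 15; verdict: SINGULAR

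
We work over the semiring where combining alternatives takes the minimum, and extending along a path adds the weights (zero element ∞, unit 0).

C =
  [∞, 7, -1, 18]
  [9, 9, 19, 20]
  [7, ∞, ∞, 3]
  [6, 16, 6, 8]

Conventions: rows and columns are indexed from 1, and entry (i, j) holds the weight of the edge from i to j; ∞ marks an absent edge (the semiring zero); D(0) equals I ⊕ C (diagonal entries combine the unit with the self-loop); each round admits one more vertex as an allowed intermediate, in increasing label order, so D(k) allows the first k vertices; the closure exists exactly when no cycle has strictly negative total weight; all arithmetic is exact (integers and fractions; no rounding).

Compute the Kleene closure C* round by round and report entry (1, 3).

D(0):
  [0, 7, -1, 18]
  [9, 0, 19, 20]
  [7, ∞, 0, 3]
  [6, 16, 6, 0]
D(1):
  [0, 7, -1, 18]
  [9, 0, 8, 20]
  [7, 14, 0, 3]
  [6, 13, 5, 0]
D(2):
  [0, 7, -1, 18]
  [9, 0, 8, 20]
  [7, 14, 0, 3]
  [6, 13, 5, 0]
D(3):
  [0, 7, -1, 2]
  [9, 0, 8, 11]
  [7, 14, 0, 3]
  [6, 13, 5, 0]
D(4):
  [0, 7, -1, 2]
  [9, 0, 8, 11]
  [7, 14, 0, 3]
  [6, 13, 5, 0]
Answer: C*[1][3] = -1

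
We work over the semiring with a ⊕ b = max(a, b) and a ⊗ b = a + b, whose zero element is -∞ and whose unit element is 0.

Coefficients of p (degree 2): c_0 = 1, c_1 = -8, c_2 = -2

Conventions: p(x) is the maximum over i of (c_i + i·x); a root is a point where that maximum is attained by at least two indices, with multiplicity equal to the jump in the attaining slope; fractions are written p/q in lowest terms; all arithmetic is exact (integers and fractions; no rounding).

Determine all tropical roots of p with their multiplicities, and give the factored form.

hull edge (i=0, c=1) to (i=2, c=-2): slope -3/2, span 2
Factored form: p(x) = -2 ⊗ (x ⊕ 3/2) ⊗ (x ⊕ 3/2)
Answer: roots = 3/2 (mult 2)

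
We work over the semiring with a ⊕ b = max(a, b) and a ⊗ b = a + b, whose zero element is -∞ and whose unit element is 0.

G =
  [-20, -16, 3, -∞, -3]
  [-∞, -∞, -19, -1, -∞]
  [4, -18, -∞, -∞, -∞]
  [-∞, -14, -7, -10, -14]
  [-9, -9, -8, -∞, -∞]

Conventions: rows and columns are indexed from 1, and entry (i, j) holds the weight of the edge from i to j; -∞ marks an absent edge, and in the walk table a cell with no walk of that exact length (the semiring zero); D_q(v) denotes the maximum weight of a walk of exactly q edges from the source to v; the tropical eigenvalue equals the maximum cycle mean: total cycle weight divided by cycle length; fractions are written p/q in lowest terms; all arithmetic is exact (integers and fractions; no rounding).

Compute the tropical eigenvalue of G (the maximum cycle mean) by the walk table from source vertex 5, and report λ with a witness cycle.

q=0: [-∞, -∞, -∞, -∞, 0]
q=1: [-9, -9, -8, -∞, -∞]
q=2: [-4, -25, -6, -10, -12]
q=3: [-2, -20, -1, -20, -7]
q=4: [3, -16, 1, -21, -5]
q=5: [5, -13, 6, -17, 0]
Optimal cycle mean attained by: cycle 1->3->1, total 3 + 4, length 2.
Answer: λ = 7/2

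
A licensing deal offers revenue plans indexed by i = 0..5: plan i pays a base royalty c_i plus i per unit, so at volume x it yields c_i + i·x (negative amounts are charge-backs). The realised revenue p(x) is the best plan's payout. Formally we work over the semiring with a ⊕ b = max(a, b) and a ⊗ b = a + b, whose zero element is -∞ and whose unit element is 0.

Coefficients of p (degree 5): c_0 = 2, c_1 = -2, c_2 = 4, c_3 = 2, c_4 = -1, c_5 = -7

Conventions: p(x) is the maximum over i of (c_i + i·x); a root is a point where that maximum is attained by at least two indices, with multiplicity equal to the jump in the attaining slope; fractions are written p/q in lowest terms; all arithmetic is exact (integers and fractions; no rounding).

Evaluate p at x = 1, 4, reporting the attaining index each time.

p(1) = max(2+0·1=2, -2+1·1=-1, 4+2·1=6, 2+3·1=5, -1+4·1=3, -7+5·1=-2) = 6 (attained by i=2)
p(4) = max(2+0·4=2, -2+1·4=2, 4+2·4=12, 2+3·4=14, -1+4·4=15, -7+5·4=13) = 15 (attained by i=4)
Answer: p(1) = 6; p(4) = 15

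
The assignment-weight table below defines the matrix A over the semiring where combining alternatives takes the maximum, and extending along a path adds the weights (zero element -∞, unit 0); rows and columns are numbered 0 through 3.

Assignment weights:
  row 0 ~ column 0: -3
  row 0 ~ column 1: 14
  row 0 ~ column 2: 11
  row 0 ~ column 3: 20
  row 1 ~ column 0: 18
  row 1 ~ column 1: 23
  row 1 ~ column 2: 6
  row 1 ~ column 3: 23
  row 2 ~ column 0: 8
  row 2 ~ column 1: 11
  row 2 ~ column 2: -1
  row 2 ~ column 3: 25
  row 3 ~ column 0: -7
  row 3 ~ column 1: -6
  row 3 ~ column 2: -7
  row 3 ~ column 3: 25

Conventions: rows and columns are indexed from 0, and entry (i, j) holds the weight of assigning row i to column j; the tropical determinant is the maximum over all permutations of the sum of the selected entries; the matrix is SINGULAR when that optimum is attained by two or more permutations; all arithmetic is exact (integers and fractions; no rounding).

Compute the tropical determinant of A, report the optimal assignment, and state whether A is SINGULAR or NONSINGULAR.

σ = (0, 1, 2, 3): (-3) + 23 + (-1) + 25 = 44
σ = (0, 1, 3, 2): (-3) + 23 + 25 + (-7) = 38
σ = (0, 2, 1, 3): (-3) + 6 + 11 + 25 = 39
σ = (0, 2, 3, 1): (-3) + 6 + 25 + (-6) = 22
σ = (0, 3, 1, 2): (-3) + 23 + 11 + (-7) = 24
σ = (0, 3, 2, 1): (-3) + 23 + (-1) + (-6) = 13
σ = (1, 0, 2, 3): 14 + 18 + (-1) + 25 = 56
σ = (1, 0, 3, 2): 14 + 18 + 25 + (-7) = 50
σ = (1, 2, 0, 3): 14 + 6 + 8 + 25 = 53
σ = (1, 2, 3, 0): 14 + 6 + 25 + (-7) = 38
σ = (1, 3, 0, 2): 14 + 23 + 8 + (-7) = 38
σ = (1, 3, 2, 0): 14 + 23 + (-1) + (-7) = 29
σ = (2, 0, 1, 3): 11 + 18 + 11 + 25 = 65
σ = (2, 0, 3, 1): 11 + 18 + 25 + (-6) = 48
σ = (2, 1, 0, 3): 11 + 23 + 8 + 25 = 67
σ = (2, 1, 3, 0): 11 + 23 + 25 + (-7) = 52
σ = (2, 3, 0, 1): 11 + 23 + 8 + (-6) = 36
σ = (2, 3, 1, 0): 11 + 23 + 11 + (-7) = 38
σ = (3, 0, 1, 2): 20 + 18 + 11 + (-7) = 42
σ = (3, 0, 2, 1): 20 + 18 + (-1) + (-6) = 31
σ = (3, 1, 0, 2): 20 + 23 + 8 + (-7) = 44
σ = (3, 1, 2, 0): 20 + 23 + (-1) + (-7) = 35
σ = (3, 2, 0, 1): 20 + 6 + 8 + (-6) = 28
σ = (3, 2, 1, 0): 20 + 6 + 11 + (-7) = 30
Optimal value attained by: σ = (2, 1, 0, 3).
Answer: det⊕(A) = 67; verdict: NONSINGULAR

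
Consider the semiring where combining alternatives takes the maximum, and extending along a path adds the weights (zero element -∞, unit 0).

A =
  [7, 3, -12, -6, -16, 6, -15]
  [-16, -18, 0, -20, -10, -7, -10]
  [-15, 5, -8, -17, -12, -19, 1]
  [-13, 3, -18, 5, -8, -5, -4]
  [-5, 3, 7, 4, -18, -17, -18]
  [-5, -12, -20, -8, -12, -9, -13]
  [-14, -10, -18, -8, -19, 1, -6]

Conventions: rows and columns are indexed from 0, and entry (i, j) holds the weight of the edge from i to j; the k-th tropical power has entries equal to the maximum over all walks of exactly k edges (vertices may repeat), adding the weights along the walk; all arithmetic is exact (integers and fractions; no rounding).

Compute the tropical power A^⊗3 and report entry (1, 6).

A^⊗2:
  [14, 10, 3, 1, -6, 13, -7]
  [-9, 5, -3, -6, -12, -9, 1]
  [-8, -3, 5, -7, -5, 2, -5]
  [-6, 8, 3, 10, -3, 0, 1]
  [2, 12, 3, 9, -4, 1, 8]
  [2, -2, -5, -3, -16, 1, -12]
  [-4, -5, -10, -3, -11, -5, -12]
A^⊗3:
  [21, 17, 10, 8, 1, 20, 4]
  [-2, 2, 5, -1, -5, 2, -2]
  [-1, 10, 2, -1, -7, -2, 6]
  [1, 13, 8, 15, 2, 5, 6]
  [9, 12, 12, 14, 2, 9, 5]
  [9, 5, -2, 2, -11, 8, -4]
  [3, 0, -4, 2, -11, 2, -7]
Key observation: the optimum is the walk 1->4->2->6, with weight (-10) + 7 + 1 = -2.
Optimal value attained by: walk 1->4->2->6.
Answer: (A^⊗3)[1][6] = -2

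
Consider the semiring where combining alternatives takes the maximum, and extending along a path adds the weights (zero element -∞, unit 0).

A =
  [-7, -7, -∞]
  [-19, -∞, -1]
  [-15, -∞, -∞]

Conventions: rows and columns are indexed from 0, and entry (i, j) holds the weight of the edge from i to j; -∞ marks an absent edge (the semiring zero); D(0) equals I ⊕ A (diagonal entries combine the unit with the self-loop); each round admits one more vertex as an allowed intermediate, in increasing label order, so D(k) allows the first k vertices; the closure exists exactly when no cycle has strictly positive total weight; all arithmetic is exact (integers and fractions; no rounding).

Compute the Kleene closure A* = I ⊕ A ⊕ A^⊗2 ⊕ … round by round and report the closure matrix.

D(0):
  [0, -7, -∞]
  [-19, 0, -1]
  [-15, -∞, 0]
D(1):
  [0, -7, -∞]
  [-19, 0, -1]
  [-15, -22, 0]
D(2):
  [0, -7, -8]
  [-19, 0, -1]
  [-15, -22, 0]
D(3):
  [0, -7, -8]
  [-16, 0, -1]
  [-15, -22, 0]
Answer: A* = [[0, -7, -8], [-16, 0, -1], [-15, -22, 0]]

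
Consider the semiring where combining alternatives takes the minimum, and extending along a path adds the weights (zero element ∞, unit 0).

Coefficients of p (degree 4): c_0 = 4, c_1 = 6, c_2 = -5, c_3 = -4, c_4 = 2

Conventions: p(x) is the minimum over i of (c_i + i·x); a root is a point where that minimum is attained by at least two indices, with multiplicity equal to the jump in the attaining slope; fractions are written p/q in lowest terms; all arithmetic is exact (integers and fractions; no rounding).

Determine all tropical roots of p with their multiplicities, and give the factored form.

hull edge (i=0, c=4) to (i=2, c=-5): slope -9/2, span 2
hull edge (i=2, c=-5) to (i=3, c=-4): slope 1, span 1
hull edge (i=3, c=-4) to (i=4, c=2): slope 6, span 1
Factored form: p(x) = 2 ⊗ (x ⊕ (-6)) ⊗ (x ⊕ (-1)) ⊗ (x ⊕ 9/2) ⊗ (x ⊕ 9/2)
Answer: roots = -6 (mult 1), -1 (mult 1), 9/2 (mult 2)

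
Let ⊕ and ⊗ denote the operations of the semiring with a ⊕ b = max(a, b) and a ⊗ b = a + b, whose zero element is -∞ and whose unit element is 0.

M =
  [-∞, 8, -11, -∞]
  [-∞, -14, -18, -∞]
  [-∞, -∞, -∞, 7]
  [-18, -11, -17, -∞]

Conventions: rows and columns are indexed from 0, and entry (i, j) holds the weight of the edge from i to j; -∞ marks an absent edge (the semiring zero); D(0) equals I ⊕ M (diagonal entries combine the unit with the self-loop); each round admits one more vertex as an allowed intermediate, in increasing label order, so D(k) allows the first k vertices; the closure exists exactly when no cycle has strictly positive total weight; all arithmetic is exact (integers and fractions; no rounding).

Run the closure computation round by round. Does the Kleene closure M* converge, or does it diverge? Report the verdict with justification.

D(0):
  [0, 8, -11, -∞]
  [-∞, 0, -18, -∞]
  [-∞, -∞, 0, 7]
  [-18, -11, -17, 0]
D(1):
  [0, 8, -11, -∞]
  [-∞, 0, -18, -∞]
  [-∞, -∞, 0, 7]
  [-18, -10, -17, 0]
D(2):
  [0, 8, -10, -∞]
  [-∞, 0, -18, -∞]
  [-∞, -∞, 0, 7]
  [-18, -10, -17, 0]
D(3):
  [0, 8, -10, -3]
  [-∞, 0, -18, -11]
  [-∞, -∞, 0, 7]
  [-18, -10, -17, 0]
D(4):
  [0, 8, -10, -3]
  [-29, 0, -18, -11]
  [-11, -3, 0, 7]
  [-18, -10, -17, 0]
Key observation: every diagonal entry stays at the unit through all rounds, so no improving cycle exists.
Answer: CONVERGES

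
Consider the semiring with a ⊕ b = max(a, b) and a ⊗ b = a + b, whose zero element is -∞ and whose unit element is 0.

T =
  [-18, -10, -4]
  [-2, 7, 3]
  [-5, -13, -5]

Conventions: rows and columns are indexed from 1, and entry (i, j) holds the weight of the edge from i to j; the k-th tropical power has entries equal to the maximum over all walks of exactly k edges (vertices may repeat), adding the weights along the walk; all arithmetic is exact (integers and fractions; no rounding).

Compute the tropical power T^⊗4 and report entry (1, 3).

T^⊗2:
  [-9, -3, -7]
  [5, 14, 10]
  [-10, -6, -9]
T^⊗3:
  [-5, 4, 0]
  [12, 21, 17]
  [-8, 1, -3]
T^⊗4:
  [2, 11, 7]
  [19, 28, 24]
  [-1, 8, 4]
Key observation: the optimum is the walk 1->2->2->2->3, with weight (-10) + 7 + 7 + 3 = 7.
Optimal value attained by: walk 1->2->2->2->3.
Answer: (T^⊗4)[1][3] = 7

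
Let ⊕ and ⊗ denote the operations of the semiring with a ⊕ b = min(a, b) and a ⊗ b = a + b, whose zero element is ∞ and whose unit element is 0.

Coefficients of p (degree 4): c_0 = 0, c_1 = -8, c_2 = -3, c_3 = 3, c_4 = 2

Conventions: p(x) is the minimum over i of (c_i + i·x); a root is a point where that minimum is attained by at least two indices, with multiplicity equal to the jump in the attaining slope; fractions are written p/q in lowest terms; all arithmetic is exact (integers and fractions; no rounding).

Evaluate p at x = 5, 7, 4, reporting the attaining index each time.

p(5) = min(0+0·5=0, -8+1·5=-3, -3+2·5=7, 3+3·5=18, 2+4·5=22) = -3 (attained by i=1)
p(7) = min(0+0·7=0, -8+1·7=-1, -3+2·7=11, 3+3·7=24, 2+4·7=30) = -1 (attained by i=1)
p(4) = min(0+0·4=0, -8+1·4=-4, -3+2·4=5, 3+3·4=15, 2+4·4=18) = -4 (attained by i=1)
Answer: p(5) = -3; p(7) = -1; p(4) = -4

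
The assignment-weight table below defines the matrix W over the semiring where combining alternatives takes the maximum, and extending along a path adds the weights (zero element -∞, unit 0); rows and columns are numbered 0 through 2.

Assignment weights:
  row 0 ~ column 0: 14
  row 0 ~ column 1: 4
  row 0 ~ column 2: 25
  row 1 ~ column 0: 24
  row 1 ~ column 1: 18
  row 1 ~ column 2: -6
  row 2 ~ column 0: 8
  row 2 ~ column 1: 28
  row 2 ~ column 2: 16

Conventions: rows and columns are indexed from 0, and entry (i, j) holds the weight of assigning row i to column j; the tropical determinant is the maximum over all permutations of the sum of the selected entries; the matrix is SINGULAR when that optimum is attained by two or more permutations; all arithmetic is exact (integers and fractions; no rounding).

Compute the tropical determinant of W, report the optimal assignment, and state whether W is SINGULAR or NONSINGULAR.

σ = (0, 1, 2): 14 + 18 + 16 = 48
σ = (0, 2, 1): 14 + (-6) + 28 = 36
σ = (1, 0, 2): 4 + 24 + 16 = 44
σ = (1, 2, 0): 4 + (-6) + 8 = 6
σ = (2, 0, 1): 25 + 24 + 28 = 77
σ = (2, 1, 0): 25 + 18 + 8 = 51
Optimal value attained by: σ = (2, 0, 1).
Answer: det⊕(W) = 77; verdict: NONSINGULAR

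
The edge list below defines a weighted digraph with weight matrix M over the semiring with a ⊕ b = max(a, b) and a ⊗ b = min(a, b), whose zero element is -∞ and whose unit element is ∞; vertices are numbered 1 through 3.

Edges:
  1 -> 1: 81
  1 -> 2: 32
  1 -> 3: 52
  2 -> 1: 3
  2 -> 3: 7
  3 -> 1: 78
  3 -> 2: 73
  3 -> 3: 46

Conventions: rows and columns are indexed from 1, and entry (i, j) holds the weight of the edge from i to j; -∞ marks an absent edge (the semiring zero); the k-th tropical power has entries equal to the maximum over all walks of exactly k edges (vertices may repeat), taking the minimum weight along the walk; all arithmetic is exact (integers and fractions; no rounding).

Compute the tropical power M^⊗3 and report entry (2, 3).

M^⊗2:
  [81, 52, 52]
  [7, 7, 7]
  [78, 46, 52]
M^⊗3:
  [81, 52, 52]
  [7, 7, 7]
  [78, 52, 52]
Key observation: the optimum is the walk 2->3->1->3, with weight 7 min 78 min 52 = 7.
Optimal value attained by: walk 2->3->1->3.
Answer: (M^⊗3)[2][3] = 7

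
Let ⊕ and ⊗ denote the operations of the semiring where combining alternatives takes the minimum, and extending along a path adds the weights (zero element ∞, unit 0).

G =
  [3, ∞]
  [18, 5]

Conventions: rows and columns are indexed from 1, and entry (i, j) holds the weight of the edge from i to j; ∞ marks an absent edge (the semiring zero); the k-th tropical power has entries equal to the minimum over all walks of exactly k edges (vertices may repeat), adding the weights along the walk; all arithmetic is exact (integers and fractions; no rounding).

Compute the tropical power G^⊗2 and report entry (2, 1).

G^⊗2:
  [6, ∞]
  [21, 10]
Key observation: the optimum is the walk 2->1->1, with weight 18 + 3 = 21.
Optimal value attained by: walk 2->1->1.
Answer: (G^⊗2)[2][1] = 21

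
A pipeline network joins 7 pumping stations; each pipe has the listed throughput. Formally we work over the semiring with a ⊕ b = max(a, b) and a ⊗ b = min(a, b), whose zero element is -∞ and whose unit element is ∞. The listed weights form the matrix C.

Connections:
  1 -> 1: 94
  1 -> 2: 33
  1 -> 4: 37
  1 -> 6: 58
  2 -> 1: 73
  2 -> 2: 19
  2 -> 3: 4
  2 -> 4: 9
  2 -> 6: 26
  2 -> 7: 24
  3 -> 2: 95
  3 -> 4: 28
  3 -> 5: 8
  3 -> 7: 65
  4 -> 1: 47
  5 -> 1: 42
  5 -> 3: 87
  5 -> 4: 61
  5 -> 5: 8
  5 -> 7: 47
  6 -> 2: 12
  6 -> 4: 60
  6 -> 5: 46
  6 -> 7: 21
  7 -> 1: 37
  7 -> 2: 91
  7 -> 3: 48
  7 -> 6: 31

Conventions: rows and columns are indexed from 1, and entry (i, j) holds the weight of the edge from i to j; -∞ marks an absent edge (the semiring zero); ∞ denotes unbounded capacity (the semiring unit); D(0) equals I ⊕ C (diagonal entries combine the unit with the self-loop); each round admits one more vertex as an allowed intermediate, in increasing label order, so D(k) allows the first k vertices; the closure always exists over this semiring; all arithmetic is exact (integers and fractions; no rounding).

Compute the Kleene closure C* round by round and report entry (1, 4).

D(0):
  [∞, 33, -∞, 37, -∞, 58, -∞]
  [73, ∞, 4, 9, -∞, 26, 24]
  [-∞, 95, ∞, 28, 8, -∞, 65]
  [47, -∞, -∞, ∞, -∞, -∞, -∞]
  [42, -∞, 87, 61, ∞, -∞, 47]
  [-∞, 12, -∞, 60, 46, ∞, 21]
  [37, 91, 48, -∞, -∞, 31, ∞]
D(1):
  [∞, 33, -∞, 37, -∞, 58, -∞]
  [73, ∞, 4, 37, -∞, 58, 24]
  [-∞, 95, ∞, 28, 8, -∞, 65]
  [47, 33, -∞, ∞, -∞, 47, -∞]
  [42, 33, 87, 61, ∞, 42, 47]
  [-∞, 12, -∞, 60, 46, ∞, 21]
  [37, 91, 48, 37, -∞, 37, ∞]
D(2):
  [∞, 33, 4, 37, -∞, 58, 24]
  [73, ∞, 4, 37, -∞, 58, 24]
  [73, 95, ∞, 37, 8, 58, 65]
  [47, 33, 4, ∞, -∞, 47, 24]
  [42, 33, 87, 61, ∞, 42, 47]
  [12, 12, 4, 60, 46, ∞, 21]
  [73, 91, 48, 37, -∞, 58, ∞]
D(3):
  [∞, 33, 4, 37, 4, 58, 24]
  [73, ∞, 4, 37, 4, 58, 24]
  [73, 95, ∞, 37, 8, 58, 65]
  [47, 33, 4, ∞, 4, 47, 24]
  [73, 87, 87, 61, ∞, 58, 65]
  [12, 12, 4, 60, 46, ∞, 21]
  [73, 91, 48, 37, 8, 58, ∞]
D(4):
  [∞, 33, 4, 37, 4, 58, 24]
  [73, ∞, 4, 37, 4, 58, 24]
  [73, 95, ∞, 37, 8, 58, 65]
  [47, 33, 4, ∞, 4, 47, 24]
  [73, 87, 87, 61, ∞, 58, 65]
  [47, 33, 4, 60, 46, ∞, 24]
  [73, 91, 48, 37, 8, 58, ∞]
D(5):
  [∞, 33, 4, 37, 4, 58, 24]
  [73, ∞, 4, 37, 4, 58, 24]
  [73, 95, ∞, 37, 8, 58, 65]
  [47, 33, 4, ∞, 4, 47, 24]
  [73, 87, 87, 61, ∞, 58, 65]
  [47, 46, 46, 60, 46, ∞, 46]
  [73, 91, 48, 37, 8, 58, ∞]
D(6):
  [∞, 46, 46, 58, 46, 58, 46]
  [73, ∞, 46, 58, 46, 58, 46]
  [73, 95, ∞, 58, 46, 58, 65]
  [47, 46, 46, ∞, 46, 47, 46]
  [73, 87, 87, 61, ∞, 58, 65]
  [47, 46, 46, 60, 46, ∞, 46]
  [73, 91, 48, 58, 46, 58, ∞]
D(7):
  [∞, 46, 46, 58, 46, 58, 46]
  [73, ∞, 46, 58, 46, 58, 46]
  [73, 95, ∞, 58, 46, 58, 65]
  [47, 46, 46, ∞, 46, 47, 46]
  [73, 87, 87, 61, ∞, 58, 65]
  [47, 46, 46, 60, 46, ∞, 46]
  [73, 91, 48, 58, 46, 58, ∞]
Answer: C*[1][4] = 58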